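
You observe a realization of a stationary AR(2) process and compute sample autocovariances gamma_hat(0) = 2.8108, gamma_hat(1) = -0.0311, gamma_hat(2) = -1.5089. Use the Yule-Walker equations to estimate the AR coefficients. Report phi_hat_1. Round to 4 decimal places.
\hat\phi_{1} = -0.0170

The Yule-Walker equations for an AR(p) process read, in matrix form,
  Gamma_p phi = r_p,   with   (Gamma_p)_{ij} = gamma(|i - j|),
                       (r_p)_i = gamma(i),   i,j = 1..p.
Substitute the sample gammas (Toeplitz matrix and right-hand side of size 2):
  Gamma_p = [[2.8108, -0.0311], [-0.0311, 2.8108]]
  r_p     = [-0.0311, -1.5089]
Written out:
  2.8108 phi_1 - 0.0311 phi_2 = -0.0311
  -0.0311 phi_1 + 2.8108 phi_2 = -1.5089
Solve by Cramer's rule:
  det = gamma(0)^2 - gamma(1)^2 = (2.8108)^2 - (-0.0311)^2 = 7.90059664 - 0.00096721 = 7.89962943
  phi_hat_1 = [gamma(1) gamma(0) - gamma(1) gamma(2)] / det = [(-0.0311)(2.8108) - (-0.0311)(-1.5089)] / 7.89962943 = -0.13434267 / 7.89962943 = -0.017
  phi_hat_2 = [gamma(0) gamma(2) - gamma(1)^2] / det = [(2.8108)(-1.5089) - (-0.0311)^2] / 7.89962943 = -4.24218333 / 7.89962943 = -0.537
So phi_hat = [-0.0170, -0.5370].
Therefore phi_hat_1 = -0.0170.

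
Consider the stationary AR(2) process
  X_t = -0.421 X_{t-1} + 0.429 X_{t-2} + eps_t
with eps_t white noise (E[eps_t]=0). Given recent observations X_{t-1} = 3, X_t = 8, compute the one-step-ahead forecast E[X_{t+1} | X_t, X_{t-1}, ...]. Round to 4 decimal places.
E[X_{t+1} \mid \mathcal F_t] = -2.0810

For an AR(p) model X_t = c + sum_i phi_i X_{t-i} + eps_t, the
one-step-ahead conditional mean is
  E[X_{t+1} | X_t, ...] = c + sum_i phi_i X_{t+1-i}.
Substitute known values:
  E[X_{t+1} | ...] = (-0.421) * (8) + (0.429) * (3)
                   = -2.0810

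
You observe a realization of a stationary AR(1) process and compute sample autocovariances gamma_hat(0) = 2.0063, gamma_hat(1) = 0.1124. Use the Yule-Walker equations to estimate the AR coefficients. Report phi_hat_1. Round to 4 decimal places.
\hat\phi_{1} = 0.0560

The Yule-Walker equations for an AR(p) process read, in matrix form,
  Gamma_p phi = r_p,   with   (Gamma_p)_{ij} = gamma(|i - j|),
                       (r_p)_i = gamma(i),   i,j = 1..p.
Substitute the sample gammas (Toeplitz matrix and right-hand side of size 1):
  Gamma_p = [[2.0063]]
  r_p     = [0.1124]
With p = 1 this is the single equation gamma(0) phi_1 = gamma(1):
  phi_hat_1 = gamma(1) / gamma(0) = 0.1124 / 2.0063 = 0.0560.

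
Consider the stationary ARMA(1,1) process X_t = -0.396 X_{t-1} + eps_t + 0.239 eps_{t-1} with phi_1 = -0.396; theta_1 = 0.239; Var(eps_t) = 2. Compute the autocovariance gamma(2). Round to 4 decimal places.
\gamma(2) = 0.1335

Multiply the model equation by X_{t-k} and take expectations. With theta_0 = psi_0 = 1 and psi_j the MA(infinity) weights, this gives
  gamma(k) - sum_i phi_i gamma(k-i) = c_k,
  c_k = sigma^2 * sum_{j=k..q} theta_j psi_{j-k}   (c_k = 0 for k > q),
using gamma(-m) = gamma(m).
psi-weights needed (psi_j = theta_j + sum_i phi_i psi_{j-i}):
  psi_1 = theta_1 + phi_1 = 0.239 + (-0.396) = -0.157
Right-hand sides:
  c_0 = sigma^2 (1 + theta_1 psi_1) = 2 * (1 + (0.239)(-0.157)) = 2 * 0.962477 = 1.924954
  c_1 = sigma^2 theta_1 = 2 * (0.239) = 0.478
  c_2 = 0
Equations for k = 0 and k = 1 (AR order 1):
  gamma(0) = phi_1 gamma(1) + c_0
  gamma(1) = phi_1 gamma(0) + c_1
Substituting the second into the first: gamma(0) (1 - phi_1^2) = c_0 + phi_1 c_1, so
  gamma(0) = (c_0 + phi_1 c_1) / (1 - phi_1^2) = (1.924954 + (-0.396)(0.478)) / (1 - (-0.396)^2) = 1.735666 / 0.843184 = 2.058466.
  gamma(1) = phi_1 gamma(0) + c_1 = (-0.396)(2.058466) + (0.478) = -0.337153.
For k = 2 (> q): gamma(2) = phi_1 gamma(1) = (-0.396)(-0.337153) = 0.133512.
Therefore gamma(2) = 0.1335 (to 4 decimal places).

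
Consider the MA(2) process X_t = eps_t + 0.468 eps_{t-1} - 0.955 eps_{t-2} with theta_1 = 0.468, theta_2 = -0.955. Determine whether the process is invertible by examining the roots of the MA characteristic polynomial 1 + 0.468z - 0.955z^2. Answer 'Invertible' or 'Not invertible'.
\text{Not invertible}

The MA(q) characteristic polynomial is P(z) = 1 + 0.468z - 0.955z^2.
Invertibility requires all roots to lie outside the unit circle, i.e. |z| > 1 for every root.
Set 1 + (0.468) z + (-0.955) z^2 = 0, i.e. a z^2 + b z + c = 0 with a = -0.955, b = 0.468, c = 1.
Discriminant D = b^2 - 4ac = (0.468)^2 - 4*(-0.955)*1 = 0.219024 - (-3.82) = 4.039024.
D >= 0, so the roots are real: z = (-b +/- sqrt(D)) / (2a) = (-0.468 +/- 2.009732) / (-1.91).
  z_1 = (-0.468 + 2.009732) / (-1.91) = -0.8072,   |z_1| = 0.8072.
  z_2 = (-0.468 - 2.009732) / (-1.91) = 1.2972,   |z_2| = 1.2972.
Moduli of all roots: 0.8072, 1.2972.
All moduli strictly greater than 1? No.
Verdict: Not invertible.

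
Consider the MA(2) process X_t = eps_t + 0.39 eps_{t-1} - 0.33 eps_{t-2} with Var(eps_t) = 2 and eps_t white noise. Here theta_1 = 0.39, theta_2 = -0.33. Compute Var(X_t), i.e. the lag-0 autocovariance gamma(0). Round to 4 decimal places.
\gamma(0) = 2.5220

For an MA(q) process X_t = eps_t + sum_i theta_i eps_{t-i} with
Var(eps_t) = sigma^2, the variance is
  gamma(0) = sigma^2 * (1 + sum_i theta_i^2).
  sum_i theta_i^2 = (0.39)^2 + (-0.33)^2 = 0.1521 + 0.1089 = 0.261.
  gamma(0) = 2 * (1 + 0.261) = 2 * 1.261 = 2.522, which rounds to 2.5220.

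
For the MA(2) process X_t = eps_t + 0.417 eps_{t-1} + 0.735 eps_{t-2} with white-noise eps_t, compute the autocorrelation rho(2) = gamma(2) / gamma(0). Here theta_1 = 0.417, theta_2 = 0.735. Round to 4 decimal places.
\rho(2) = 0.4288

For an MA(q) process with theta_0 = 1, the autocovariance is
  gamma(k) = sigma^2 * sum_{i=0..q-k} theta_i * theta_{i+k},
and rho(k) = gamma(k) / gamma(0). Sigma^2 cancels.
  numerator   = (1)*(0.735) = 0.735.
  denominator = (1)^2 + (0.417)^2 + (0.735)^2 = 1.714114.
  rho(2) = 0.735 / 1.714114 = 0.4288.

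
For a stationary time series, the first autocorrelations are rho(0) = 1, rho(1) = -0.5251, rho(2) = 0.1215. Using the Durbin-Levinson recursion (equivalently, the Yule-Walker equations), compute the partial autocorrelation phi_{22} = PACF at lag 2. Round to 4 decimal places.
\phi_{22} = -0.2129

The PACF at lag k is phi_{kk}, the last component of the solution
to the Yule-Walker system G_k phi = r_k where
  (G_k)_{ij} = rho(|i - j|), (r_k)_i = rho(i), i,j = 1..k.
Equivalently, Durbin-Levinson gives phi_{kk} iteratively:
  phi_{11} = rho(1)
  phi_{kk} = [rho(k) - sum_{j=1..k-1} phi_{k-1,j} rho(k-j)]
            / [1 - sum_{j=1..k-1} phi_{k-1,j} rho(j)],
  phi_{k,j} = phi_{k-1,j} - phi_{kk} phi_{k-1,k-j},  j = 1..k-1.
Step k = 1:
  phi_11 = rho(1) = -0.5251.
Step k = 2:
  phi_22 = [rho(2) - phi_11 rho(1)] / [1 - phi_11 rho(1)] = [0.1215 - (-0.5251)(-0.5251)] / [1 - (-0.5251)(-0.5251)]
         = -0.15423001 / 0.72426999 = -0.2129.
Therefore phi_{22} = -0.2129.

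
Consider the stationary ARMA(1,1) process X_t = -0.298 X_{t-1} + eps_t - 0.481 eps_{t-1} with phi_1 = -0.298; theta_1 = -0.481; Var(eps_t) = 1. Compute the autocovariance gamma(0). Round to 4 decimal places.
\gamma(0) = 1.6660

Multiply the model equation by X_{t-k} and take expectations. With theta_0 = psi_0 = 1 and psi_j the MA(infinity) weights, this gives
  gamma(k) - sum_i phi_i gamma(k-i) = c_k,
  c_k = sigma^2 * sum_{j=k..q} theta_j psi_{j-k}   (c_k = 0 for k > q),
using gamma(-m) = gamma(m).
psi-weights needed (psi_j = theta_j + sum_i phi_i psi_{j-i}):
  psi_1 = theta_1 + phi_1 = -0.481 + (-0.298) = -0.779
Right-hand sides:
  c_0 = sigma^2 (1 + theta_1 psi_1) = 1 * (1 + (-0.481)(-0.779)) = 1 * 1.374699 = 1.374699
  c_1 = sigma^2 theta_1 = 1 * (-0.481) = -0.481
  c_2 = 0
Equations for k = 0 and k = 1 (AR order 1):
  gamma(0) = phi_1 gamma(1) + c_0
  gamma(1) = phi_1 gamma(0) + c_1
Substituting the second into the first: gamma(0) (1 - phi_1^2) = c_0 + phi_1 c_1, so
  gamma(0) = (c_0 + phi_1 c_1) / (1 - phi_1^2) = (1.374699 + (-0.298)(-0.481)) / (1 - (-0.298)^2) = 1.518037 / 0.911196 = 1.665983.
Therefore gamma(0) = 1.6660 (to 4 decimal places).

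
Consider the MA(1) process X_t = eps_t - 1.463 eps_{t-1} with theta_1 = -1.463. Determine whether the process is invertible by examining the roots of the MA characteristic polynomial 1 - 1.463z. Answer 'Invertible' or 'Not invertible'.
\text{Not invertible}

The MA(q) characteristic polynomial is P(z) = 1 - 1.463z.
Invertibility requires all roots to lie outside the unit circle, i.e. |z| > 1 for every root.
This is linear in z: 1 + (-1.463) z = 0  =>  z = -1/(-1.463) = 0.683527,  |z| = 0.683527.
Moduli of all roots: 0.6835.
All moduli strictly greater than 1? No.
Verdict: Not invertible.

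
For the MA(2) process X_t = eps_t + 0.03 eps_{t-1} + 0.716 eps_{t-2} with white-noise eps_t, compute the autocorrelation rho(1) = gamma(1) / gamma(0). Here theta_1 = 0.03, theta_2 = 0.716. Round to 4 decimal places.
\rho(1) = 0.0340

For an MA(q) process with theta_0 = 1, the autocovariance is
  gamma(k) = sigma^2 * sum_{i=0..q-k} theta_i * theta_{i+k},
and rho(k) = gamma(k) / gamma(0). Sigma^2 cancels.
  numerator   = (1)*(0.03) + (0.03)*(0.716) = 0.05148.
  denominator = (1)^2 + (0.03)^2 + (0.716)^2 = 1.513556.
  rho(1) = 0.05148 / 1.513556 = 0.0340.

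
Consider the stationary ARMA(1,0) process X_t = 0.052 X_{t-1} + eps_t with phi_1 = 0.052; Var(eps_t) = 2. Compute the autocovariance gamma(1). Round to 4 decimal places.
\gamma(1) = 0.1043

Multiply the model equation by X_{t-k} and take expectations. With theta_0 = psi_0 = 1 and psi_j the MA(infinity) weights, this gives
  gamma(k) - sum_i phi_i gamma(k-i) = c_k,
  c_k = sigma^2 * sum_{j=k..q} theta_j psi_{j-k}   (c_k = 0 for k > q),
using gamma(-m) = gamma(m).
Pure AR (q = 0): c_0 = sigma^2 = 2, c_k = 0 for k >= 1.
Equations for k = 0 and k = 1 (AR order 1):
  gamma(0) = phi_1 gamma(1) + c_0
  gamma(1) = phi_1 gamma(0) + c_1
Substituting the second into the first: gamma(0) (1 - phi_1^2) = c_0 + phi_1 c_1, so
  gamma(0) = c_0 / (1 - phi_1^2) = 2 / (1 - (0.052)^2) = 2 / 0.997296 = 2.005423.
  gamma(1) = phi_1 gamma(0) = (0.052)(2.005423) = 0.104282.
Therefore gamma(1) = 0.1043 (to 4 decimal places).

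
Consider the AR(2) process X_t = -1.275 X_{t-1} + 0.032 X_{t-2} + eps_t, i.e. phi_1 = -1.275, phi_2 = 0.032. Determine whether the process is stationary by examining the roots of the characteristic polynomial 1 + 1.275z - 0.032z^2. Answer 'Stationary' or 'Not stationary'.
\text{Not stationary}

The AR(p) characteristic polynomial is P(z) = 1 + 1.275z - 0.032z^2.
Stationarity requires all roots to lie outside the unit circle, i.e. |z| > 1 for every root.
Set 1 + (1.275) z + (-0.032) z^2 = 0, i.e. a z^2 + b z + c = 0 with a = -0.032, b = 1.275, c = 1.
Discriminant D = b^2 - 4ac = (1.275)^2 - 4*(-0.032)*1 = 1.625625 - (-0.128) = 1.753625.
D >= 0, so the roots are real: z = (-b +/- sqrt(D)) / (2a) = (-1.275 +/- 1.324245) / (-0.064).
  z_1 = (-1.275 + 1.324245) / (-0.064) = -0.7695,   |z_1| = 0.7695.
  z_2 = (-1.275 - 1.324245) / (-0.064) = 40.6132,   |z_2| = 40.6132.
Moduli of all roots: 0.7695, 40.6132.
All moduli strictly greater than 1? No.
Verdict: Not stationary.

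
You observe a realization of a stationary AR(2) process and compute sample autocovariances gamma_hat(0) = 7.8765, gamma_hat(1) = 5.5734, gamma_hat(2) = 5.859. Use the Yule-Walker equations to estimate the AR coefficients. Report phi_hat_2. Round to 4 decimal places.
\hat\phi_{2} = 0.4870

The Yule-Walker equations for an AR(p) process read, in matrix form,
  Gamma_p phi = r_p,   with   (Gamma_p)_{ij} = gamma(|i - j|),
                       (r_p)_i = gamma(i),   i,j = 1..p.
Substitute the sample gammas (Toeplitz matrix and right-hand side of size 2):
  Gamma_p = [[7.8765, 5.5734], [5.5734, 7.8765]]
  r_p     = [5.5734, 5.859]
Written out:
  7.8765 phi_1 + 5.5734 phi_2 = 5.5734
  5.5734 phi_1 + 7.8765 phi_2 = 5.859
Solve by Cramer's rule:
  det = gamma(0)^2 - gamma(1)^2 = (7.8765)^2 - (5.5734)^2 = 62.03925225 - 31.06278756 = 30.97646469
  phi_hat_1 = [gamma(1) gamma(0) - gamma(1) gamma(2)] / det = [(5.5734)(7.8765) - (5.5734)(5.859)] / 30.97646469 = 11.2443345 / 30.97646469 = 0.363
  phi_hat_2 = [gamma(0) gamma(2) - gamma(1)^2] / det = [(7.8765)(5.859) - (5.5734)^2] / 30.97646469 = 15.08562594 / 30.97646469 = 0.487
So phi_hat = [0.3630, 0.4870].
Therefore phi_hat_2 = 0.4870.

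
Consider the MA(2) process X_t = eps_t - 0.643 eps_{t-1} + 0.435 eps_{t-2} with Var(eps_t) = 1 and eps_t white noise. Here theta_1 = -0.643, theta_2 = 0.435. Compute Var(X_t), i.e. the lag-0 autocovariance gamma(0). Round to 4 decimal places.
\gamma(0) = 1.6027

For an MA(q) process X_t = eps_t + sum_i theta_i eps_{t-i} with
Var(eps_t) = sigma^2, the variance is
  gamma(0) = sigma^2 * (1 + sum_i theta_i^2).
  sum_i theta_i^2 = (-0.643)^2 + (0.435)^2 = 0.413449 + 0.189225 = 0.602674.
  gamma(0) = 1 * (1 + 0.602674) = 1 * 1.602674 = 1.602674, which rounds to 1.6027.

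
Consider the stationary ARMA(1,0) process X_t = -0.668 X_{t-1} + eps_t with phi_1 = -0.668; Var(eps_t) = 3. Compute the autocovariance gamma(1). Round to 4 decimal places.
\gamma(1) = -3.6188

Multiply the model equation by X_{t-k} and take expectations. With theta_0 = psi_0 = 1 and psi_j the MA(infinity) weights, this gives
  gamma(k) - sum_i phi_i gamma(k-i) = c_k,
  c_k = sigma^2 * sum_{j=k..q} theta_j psi_{j-k}   (c_k = 0 for k > q),
using gamma(-m) = gamma(m).
Pure AR (q = 0): c_0 = sigma^2 = 3, c_k = 0 for k >= 1.
Equations for k = 0 and k = 1 (AR order 1):
  gamma(0) = phi_1 gamma(1) + c_0
  gamma(1) = phi_1 gamma(0) + c_1
Substituting the second into the first: gamma(0) (1 - phi_1^2) = c_0 + phi_1 c_1, so
  gamma(0) = c_0 / (1 - phi_1^2) = 3 / (1 - (-0.668)^2) = 3 / 0.553776 = 5.417353.
  gamma(1) = phi_1 gamma(0) = (-0.668)(5.417353) = -3.618792.
Therefore gamma(1) = -3.6188 (to 4 decimal places).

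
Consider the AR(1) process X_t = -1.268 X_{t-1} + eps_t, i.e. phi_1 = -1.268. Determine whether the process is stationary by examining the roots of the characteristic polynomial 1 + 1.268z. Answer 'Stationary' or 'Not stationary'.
\text{Not stationary}

The AR(p) characteristic polynomial is P(z) = 1 + 1.268z.
Stationarity requires all roots to lie outside the unit circle, i.e. |z| > 1 for every root.
This is linear in z: 1 + (1.268) z = 0  =>  z = -1/(1.268) = -0.788644,  |z| = 0.788644.
Moduli of all roots: 0.7886.
All moduli strictly greater than 1? No.
Verdict: Not stationary.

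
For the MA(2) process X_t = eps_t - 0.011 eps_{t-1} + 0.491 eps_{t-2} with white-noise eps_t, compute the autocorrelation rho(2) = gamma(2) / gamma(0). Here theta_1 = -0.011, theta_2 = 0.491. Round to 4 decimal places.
\rho(2) = 0.3956

For an MA(q) process with theta_0 = 1, the autocovariance is
  gamma(k) = sigma^2 * sum_{i=0..q-k} theta_i * theta_{i+k},
and rho(k) = gamma(k) / gamma(0). Sigma^2 cancels.
  numerator   = (1)*(0.491) = 0.491.
  denominator = (1)^2 + (-0.011)^2 + (0.491)^2 = 1.241202.
  rho(2) = 0.491 / 1.241202 = 0.3956.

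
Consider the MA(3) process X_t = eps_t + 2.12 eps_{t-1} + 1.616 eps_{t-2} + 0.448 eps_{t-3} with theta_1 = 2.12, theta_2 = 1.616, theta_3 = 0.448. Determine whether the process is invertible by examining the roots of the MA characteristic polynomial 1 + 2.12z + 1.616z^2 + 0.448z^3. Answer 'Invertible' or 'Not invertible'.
\text{Invertible}

The MA(q) characteristic polynomial is P(z) = 1 + 2.12z + 1.616z^2 + 0.448z^3.
Invertibility requires all roots to lie outside the unit circle, i.e. |z| > 1 for every root.
Degree 3: look for a simple real root z0 first, then factor out (1 - z/z0) and solve the remaining quadratic.
Testing z0 = -1.25: P(-1.25) = 1 + (2.12)(-1.25) + (1.616)(-1.25)^2 + (0.448)(-1.25)^3
  = 1 + (-2.65) + (2.525) + (-0.875) = 0.  So z_0 = -1.25 is a root, |z_0| = 1.25.
Divide out the factor (1 + 0.8 z) = (1 - z/z0) (since 1/z0 = -0.8):
  P(z) = (1 + 0.8 z)(1 + (1.32) z + (0.56) z^2)
  [check: z-coef 1.32 - (-0.8) = 2.12; z^2-coef 0.56 - (-0.8)(1.32) = 1.616; z^3-coef -(-0.8)(0.56) = 0.448.]
Remaining roots from the quadratic factor 1 + (1.32) z + (0.56) z^2:
  Set 1 + (1.32) z + (0.56) z^2 = 0, i.e. a z^2 + b z + c = 0 with a = 0.56, b = 1.32, c = 1.
  Discriminant D = b^2 - 4ac = (1.32)^2 - 4*(0.56)*1 = 1.7424 - (2.24) = -0.4976.
  D < 0, so the roots are the complex-conjugate pair z = (-b +/- i sqrt(-D)) / (2a) = -1.1786 +/- 0.6298i.
  For a conjugate pair |z|^2 = z * conj(z) = (product of roots) = c/a = 1/(0.56) = 1.785714, so |z| = sqrt(1.785714) = 1.3363 for both roots.
Moduli of all roots: 1.2500, 1.3363, 1.3363.
All moduli strictly greater than 1? Yes.
Verdict: Invertible.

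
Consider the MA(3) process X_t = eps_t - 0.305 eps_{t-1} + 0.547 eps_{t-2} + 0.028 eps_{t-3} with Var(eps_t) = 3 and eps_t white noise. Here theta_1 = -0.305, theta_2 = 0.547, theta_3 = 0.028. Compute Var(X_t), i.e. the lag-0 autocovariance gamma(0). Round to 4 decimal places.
\gamma(0) = 4.1791

For an MA(q) process X_t = eps_t + sum_i theta_i eps_{t-i} with
Var(eps_t) = sigma^2, the variance is
  gamma(0) = sigma^2 * (1 + sum_i theta_i^2).
  sum_i theta_i^2 = (-0.305)^2 + (0.547)^2 + (0.028)^2 = 0.093025 + 0.299209 + 0.000784 = 0.393018.
  gamma(0) = 3 * (1 + 0.393018) = 3 * 1.393018 = 4.179054, which rounds to 4.1791.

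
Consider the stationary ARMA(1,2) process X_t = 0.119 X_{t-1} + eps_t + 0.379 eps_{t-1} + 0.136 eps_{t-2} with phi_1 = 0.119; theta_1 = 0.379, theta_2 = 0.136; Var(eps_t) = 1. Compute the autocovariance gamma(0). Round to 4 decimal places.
\gamma(0) = 1.2867

Multiply the model equation by X_{t-k} and take expectations. With theta_0 = psi_0 = 1 and psi_j the MA(infinity) weights, this gives
  gamma(k) - sum_i phi_i gamma(k-i) = c_k,
  c_k = sigma^2 * sum_{j=k..q} theta_j psi_{j-k}   (c_k = 0 for k > q),
using gamma(-m) = gamma(m).
psi-weights needed (psi_j = theta_j + sum_i phi_i psi_{j-i}):
  psi_1 = theta_1 + phi_1 = 0.379 + (0.119) = 0.498
  psi_2 = theta_2 + phi_1 psi_1 = 0.136 + (0.119)(0.498) = 0.195262
Right-hand sides:
  c_0 = sigma^2 (1 + theta_1 psi_1 + theta_2 psi_2) = 1 * (1 + (0.379)(0.498) + (0.136)(0.195262)) = 1 * 1.215298 = 1.215298
  c_1 = sigma^2 (theta_1 + theta_2 psi_1) = 1 * (0.379 + (0.136)(0.498)) = 0.446728
  c_2 = sigma^2 theta_2 = 1 * (0.136) = 0.136
Equations for k = 0 and k = 1 (AR order 1):
  gamma(0) = phi_1 gamma(1) + c_0
  gamma(1) = phi_1 gamma(0) + c_1
Substituting the second into the first: gamma(0) (1 - phi_1^2) = c_0 + phi_1 c_1, so
  gamma(0) = (c_0 + phi_1 c_1) / (1 - phi_1^2) = (1.215298 + (0.119)(0.446728)) / (1 - (0.119)^2) = 1.268458 / 0.985839 = 1.286679.
Therefore gamma(0) = 1.2867 (to 4 decimal places).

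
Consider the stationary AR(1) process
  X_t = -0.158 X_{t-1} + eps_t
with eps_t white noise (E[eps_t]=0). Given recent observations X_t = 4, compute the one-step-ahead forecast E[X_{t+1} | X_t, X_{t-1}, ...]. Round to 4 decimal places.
E[X_{t+1} \mid \mathcal F_t] = -0.6320

For an AR(p) model X_t = c + sum_i phi_i X_{t-i} + eps_t, the
one-step-ahead conditional mean is
  E[X_{t+1} | X_t, ...] = c + sum_i phi_i X_{t+1-i}.
Substitute known values:
  E[X_{t+1} | ...] = (-0.158) * (4)
                   = -0.6320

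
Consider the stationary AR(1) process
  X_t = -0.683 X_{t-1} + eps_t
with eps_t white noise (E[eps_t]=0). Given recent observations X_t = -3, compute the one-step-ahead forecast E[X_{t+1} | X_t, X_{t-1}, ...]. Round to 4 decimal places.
E[X_{t+1} \mid \mathcal F_t] = 2.0490

For an AR(p) model X_t = c + sum_i phi_i X_{t-i} + eps_t, the
one-step-ahead conditional mean is
  E[X_{t+1} | X_t, ...] = c + sum_i phi_i X_{t+1-i}.
Substitute known values:
  E[X_{t+1} | ...] = (-0.683) * (-3)
                   = 2.0490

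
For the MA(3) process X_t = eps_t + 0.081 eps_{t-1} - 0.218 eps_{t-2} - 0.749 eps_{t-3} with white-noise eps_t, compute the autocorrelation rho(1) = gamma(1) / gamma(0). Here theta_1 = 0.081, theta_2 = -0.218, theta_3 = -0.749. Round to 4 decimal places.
\rho(1) = 0.1403

For an MA(q) process with theta_0 = 1, the autocovariance is
  gamma(k) = sigma^2 * sum_{i=0..q-k} theta_i * theta_{i+k},
and rho(k) = gamma(k) / gamma(0). Sigma^2 cancels.
  numerator   = (1)*(0.081) + (0.081)*(-0.218) + (-0.218)*(-0.749) = 0.226624.
  denominator = (1)^2 + (0.081)^2 + (-0.218)^2 + (-0.749)^2 = 1.615086.
  rho(1) = 0.226624 / 1.615086 = 0.1403.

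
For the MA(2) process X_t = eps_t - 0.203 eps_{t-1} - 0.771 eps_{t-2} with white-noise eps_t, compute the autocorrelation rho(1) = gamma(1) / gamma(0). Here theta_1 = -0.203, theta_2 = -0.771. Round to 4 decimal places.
\rho(1) = -0.0284

For an MA(q) process with theta_0 = 1, the autocovariance is
  gamma(k) = sigma^2 * sum_{i=0..q-k} theta_i * theta_{i+k},
and rho(k) = gamma(k) / gamma(0). Sigma^2 cancels.
  numerator   = (1)*(-0.203) + (-0.203)*(-0.771) = -0.046487.
  denominator = (1)^2 + (-0.203)^2 + (-0.771)^2 = 1.63565.
  rho(1) = -0.046487 / 1.63565 = -0.0284.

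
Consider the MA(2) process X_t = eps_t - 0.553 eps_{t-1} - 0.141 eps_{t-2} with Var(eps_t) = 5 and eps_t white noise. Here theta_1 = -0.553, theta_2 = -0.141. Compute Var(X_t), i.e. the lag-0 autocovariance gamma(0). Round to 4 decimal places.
\gamma(0) = 6.6285

For an MA(q) process X_t = eps_t + sum_i theta_i eps_{t-i} with
Var(eps_t) = sigma^2, the variance is
  gamma(0) = sigma^2 * (1 + sum_i theta_i^2).
  sum_i theta_i^2 = (-0.553)^2 + (-0.141)^2 = 0.305809 + 0.019881 = 0.32569.
  gamma(0) = 5 * (1 + 0.32569) = 5 * 1.32569 = 6.62845, which rounds to 6.6285.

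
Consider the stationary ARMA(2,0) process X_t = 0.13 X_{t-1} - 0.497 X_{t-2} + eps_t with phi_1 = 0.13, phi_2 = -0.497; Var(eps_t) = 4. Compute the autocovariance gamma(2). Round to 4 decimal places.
\gamma(2) = -2.5998

Multiply the model equation by X_{t-k} and take expectations. With theta_0 = psi_0 = 1 and psi_j the MA(infinity) weights, this gives
  gamma(k) - sum_i phi_i gamma(k-i) = c_k,
  c_k = sigma^2 * sum_{j=k..q} theta_j psi_{j-k}   (c_k = 0 for k > q),
using gamma(-m) = gamma(m).
Pure AR (q = 0): c_0 = sigma^2 = 4, c_k = 0 for k >= 1.
Equations for k = 0, 1, 2 (AR order 2, c_2 = 0):
  (E0) gamma(0) = phi_1 gamma(1) + phi_2 gamma(2) + c_0
  (E1) gamma(1) = phi_1 gamma(0) + phi_2 gamma(1) + c_1
  (E2) gamma(2) = phi_1 gamma(1) + phi_2 gamma(0)
From (E1): gamma(1) = A gamma(0) + B with
  A = phi_1 / (1 - phi_2) = 0.13 / 1.497 = 0.08684,   B = c_1 / (1 - phi_2) = 0 / 1.497 = 0.
Insert (E2) into (E0): gamma(0) (1 - phi_2^2) = phi_1 (1 + phi_2) gamma(1) + c_0.
  phi_1 (1 + phi_2) = (0.13)(0.503) = 0.06539,   1 - phi_2^2 = 0.752991.
Replace gamma(1) by A gamma(0) + B and collect gamma(0):
  gamma(0) [0.752991 - (0.06539)(0.08684)] = c_0 = 4
  gamma(0) * 0.747313 = 4
  gamma(0) = 4 / 0.747313 = 5.352513.
  gamma(1) = A gamma(0) = (0.08684)(5.352513) = 0.464814.
  gamma(2) = phi_1 gamma(1) + phi_2 gamma(0) = (0.13)(0.464814) + (-0.497)(5.352513) = -2.599773.
Therefore gamma(2) = -2.5998 (to 4 decimal places).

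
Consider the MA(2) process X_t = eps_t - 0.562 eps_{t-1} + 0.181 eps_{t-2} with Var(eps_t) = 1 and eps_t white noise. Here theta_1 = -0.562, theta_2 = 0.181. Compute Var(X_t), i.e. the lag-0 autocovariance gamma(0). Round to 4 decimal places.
\gamma(0) = 1.3486

For an MA(q) process X_t = eps_t + sum_i theta_i eps_{t-i} with
Var(eps_t) = sigma^2, the variance is
  gamma(0) = sigma^2 * (1 + sum_i theta_i^2).
  sum_i theta_i^2 = (-0.562)^2 + (0.181)^2 = 0.315844 + 0.032761 = 0.348605.
  gamma(0) = 1 * (1 + 0.348605) = 1 * 1.348605 = 1.348605, which rounds to 1.3486.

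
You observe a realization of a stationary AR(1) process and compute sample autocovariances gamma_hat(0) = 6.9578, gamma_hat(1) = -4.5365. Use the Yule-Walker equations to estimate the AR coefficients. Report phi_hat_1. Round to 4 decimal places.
\hat\phi_{1} = -0.6520

The Yule-Walker equations for an AR(p) process read, in matrix form,
  Gamma_p phi = r_p,   with   (Gamma_p)_{ij} = gamma(|i - j|),
                       (r_p)_i = gamma(i),   i,j = 1..p.
Substitute the sample gammas (Toeplitz matrix and right-hand side of size 1):
  Gamma_p = [[6.9578]]
  r_p     = [-4.5365]
With p = 1 this is the single equation gamma(0) phi_1 = gamma(1):
  phi_hat_1 = gamma(1) / gamma(0) = -4.5365 / 6.9578 = -0.6520.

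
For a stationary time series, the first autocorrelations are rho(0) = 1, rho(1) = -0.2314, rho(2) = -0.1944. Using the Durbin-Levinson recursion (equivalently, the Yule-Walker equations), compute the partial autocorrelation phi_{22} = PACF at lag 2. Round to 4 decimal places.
\phi_{22} = -0.2620

The PACF at lag k is phi_{kk}, the last component of the solution
to the Yule-Walker system G_k phi = r_k where
  (G_k)_{ij} = rho(|i - j|), (r_k)_i = rho(i), i,j = 1..k.
Equivalently, Durbin-Levinson gives phi_{kk} iteratively:
  phi_{11} = rho(1)
  phi_{kk} = [rho(k) - sum_{j=1..k-1} phi_{k-1,j} rho(k-j)]
            / [1 - sum_{j=1..k-1} phi_{k-1,j} rho(j)],
  phi_{k,j} = phi_{k-1,j} - phi_{kk} phi_{k-1,k-j},  j = 1..k-1.
Step k = 1:
  phi_11 = rho(1) = -0.2314.
Step k = 2:
  phi_22 = [rho(2) - phi_11 rho(1)] / [1 - phi_11 rho(1)] = [-0.1944 - (-0.2314)(-0.2314)] / [1 - (-0.2314)(-0.2314)]
         = -0.24794596 / 0.94645404 = -0.262.
Therefore phi_{22} = -0.2620.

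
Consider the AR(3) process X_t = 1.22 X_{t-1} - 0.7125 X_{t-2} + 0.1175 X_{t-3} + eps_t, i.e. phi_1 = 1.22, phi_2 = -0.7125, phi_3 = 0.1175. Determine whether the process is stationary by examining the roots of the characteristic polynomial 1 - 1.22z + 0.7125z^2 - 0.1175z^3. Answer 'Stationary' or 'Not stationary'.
\text{Stationary}

The AR(p) characteristic polynomial is P(z) = 1 - 1.22z + 0.7125z^2 - 0.1175z^3.
Stationarity requires all roots to lie outside the unit circle, i.e. |z| > 1 for every root.
Degree 3: look for a simple real root z0 first, then factor out (1 - z/z0) and solve the remaining quadratic.
Testing z0 = 4: P(4) = 1 + (-1.22)(4) + (0.7125)(4)^2 + (-0.1175)(4)^3
  = 1 + (-4.88) + (11.4) + (-7.52) = 0.  So z_0 = 4 is a root, |z_0| = 4.
Divide out the factor (1 - 0.25 z) = (1 - z/z0) (since 1/z0 = 0.25):
  P(z) = (1 - 0.25 z)(1 + (-0.97) z + (0.47) z^2)
  [check: z-coef -0.97 - (0.25) = -1.22; z^2-coef 0.47 - (0.25)(-0.97) = 0.7125; z^3-coef -(0.25)(0.47) = -0.1175.]
Remaining roots from the quadratic factor 1 + (-0.97) z + (0.47) z^2:
  Set 1 + (-0.97) z + (0.47) z^2 = 0, i.e. a z^2 + b z + c = 0 with a = 0.47, b = -0.97, c = 1.
  Discriminant D = b^2 - 4ac = (-0.97)^2 - 4*(0.47)*1 = 0.9409 - (1.88) = -0.9391.
  D < 0, so the roots are the complex-conjugate pair z = (-b +/- i sqrt(-D)) / (2a) = 1.0319 +/- 1.0309i.
  For a conjugate pair |z|^2 = z * conj(z) = (product of roots) = c/a = 1/(0.47) = 2.12766, so |z| = sqrt(2.12766) = 1.4586 for both roots.
Moduli of all roots: 4.0000, 1.4586, 1.4586.
All moduli strictly greater than 1? Yes.
Verdict: Stationary.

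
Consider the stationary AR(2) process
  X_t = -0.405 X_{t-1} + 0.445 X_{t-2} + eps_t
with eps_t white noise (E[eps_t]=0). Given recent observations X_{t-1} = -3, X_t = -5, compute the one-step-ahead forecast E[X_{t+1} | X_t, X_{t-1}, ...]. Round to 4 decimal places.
E[X_{t+1} \mid \mathcal F_t] = 0.6900

For an AR(p) model X_t = c + sum_i phi_i X_{t-i} + eps_t, the
one-step-ahead conditional mean is
  E[X_{t+1} | X_t, ...] = c + sum_i phi_i X_{t+1-i}.
Substitute known values:
  E[X_{t+1} | ...] = (-0.405) * (-5) + (0.445) * (-3)
                   = 0.6900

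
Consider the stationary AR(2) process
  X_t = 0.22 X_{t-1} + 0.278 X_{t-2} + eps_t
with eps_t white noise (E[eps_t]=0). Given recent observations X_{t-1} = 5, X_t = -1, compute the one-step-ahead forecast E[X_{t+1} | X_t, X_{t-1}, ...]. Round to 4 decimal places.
E[X_{t+1} \mid \mathcal F_t] = 1.1700

For an AR(p) model X_t = c + sum_i phi_i X_{t-i} + eps_t, the
one-step-ahead conditional mean is
  E[X_{t+1} | X_t, ...] = c + sum_i phi_i X_{t+1-i}.
Substitute known values:
  E[X_{t+1} | ...] = (0.22) * (-1) + (0.278) * (5)
                   = 1.1700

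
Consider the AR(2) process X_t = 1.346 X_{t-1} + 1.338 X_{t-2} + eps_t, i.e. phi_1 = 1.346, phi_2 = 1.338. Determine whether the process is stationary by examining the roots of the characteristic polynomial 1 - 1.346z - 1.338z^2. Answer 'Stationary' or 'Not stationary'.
\text{Not stationary}

The AR(p) characteristic polynomial is P(z) = 1 - 1.346z - 1.338z^2.
Stationarity requires all roots to lie outside the unit circle, i.e. |z| > 1 for every root.
Set 1 + (-1.346) z + (-1.338) z^2 = 0, i.e. a z^2 + b z + c = 0 with a = -1.338, b = -1.346, c = 1.
Discriminant D = b^2 - 4ac = (-1.346)^2 - 4*(-1.338)*1 = 1.811716 - (-5.352) = 7.163716.
D >= 0, so the roots are real: z = (-b +/- sqrt(D)) / (2a) = (1.346 +/- 2.676512) / (-2.676).
  z_1 = (1.346 + 2.676512) / (-2.676) = -1.5032,   |z_1| = 1.5032.
  z_2 = (1.346 - 2.676512) / (-2.676) = 0.4972,   |z_2| = 0.4972.
Moduli of all roots: 1.5032, 0.4972.
All moduli strictly greater than 1? No.
Verdict: Not stationary.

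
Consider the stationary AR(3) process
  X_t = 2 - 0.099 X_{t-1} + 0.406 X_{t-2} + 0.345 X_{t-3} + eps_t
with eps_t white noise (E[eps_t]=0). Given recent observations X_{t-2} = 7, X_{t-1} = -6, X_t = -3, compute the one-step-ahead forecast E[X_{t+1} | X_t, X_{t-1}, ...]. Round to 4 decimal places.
E[X_{t+1} \mid \mathcal F_t] = 2.2760

For an AR(p) model X_t = c + sum_i phi_i X_{t-i} + eps_t, the
one-step-ahead conditional mean is
  E[X_{t+1} | X_t, ...] = c + sum_i phi_i X_{t+1-i}.
Substitute known values:
  E[X_{t+1} | ...] = 2 + (-0.099) * (-3) + (0.406) * (-6) + (0.345) * (7)
                   = 2.2760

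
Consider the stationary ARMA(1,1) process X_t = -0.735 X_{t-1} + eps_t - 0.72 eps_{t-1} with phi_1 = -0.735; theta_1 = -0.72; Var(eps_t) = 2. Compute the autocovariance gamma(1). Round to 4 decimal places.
\gamma(1) = -9.6786

Multiply the model equation by X_{t-k} and take expectations. With theta_0 = psi_0 = 1 and psi_j the MA(infinity) weights, this gives
  gamma(k) - sum_i phi_i gamma(k-i) = c_k,
  c_k = sigma^2 * sum_{j=k..q} theta_j psi_{j-k}   (c_k = 0 for k > q),
using gamma(-m) = gamma(m).
psi-weights needed (psi_j = theta_j + sum_i phi_i psi_{j-i}):
  psi_1 = theta_1 + phi_1 = -0.72 + (-0.735) = -1.455
Right-hand sides:
  c_0 = sigma^2 (1 + theta_1 psi_1) = 2 * (1 + (-0.72)(-1.455)) = 2 * 2.0476 = 4.0952
  c_1 = sigma^2 theta_1 = 2 * (-0.72) = -1.44
  c_2 = 0
Equations for k = 0 and k = 1 (AR order 1):
  gamma(0) = phi_1 gamma(1) + c_0
  gamma(1) = phi_1 gamma(0) + c_1
Substituting the second into the first: gamma(0) (1 - phi_1^2) = c_0 + phi_1 c_1, so
  gamma(0) = (c_0 + phi_1 c_1) / (1 - phi_1^2) = (4.0952 + (-0.735)(-1.44)) / (1 - (-0.735)^2) = 5.1536 / 0.459775 = 11.208961.
  gamma(1) = phi_1 gamma(0) + c_1 = (-0.735)(11.208961) + (-1.44) = -9.678586.
Therefore gamma(1) = -9.6786 (to 4 decimal places).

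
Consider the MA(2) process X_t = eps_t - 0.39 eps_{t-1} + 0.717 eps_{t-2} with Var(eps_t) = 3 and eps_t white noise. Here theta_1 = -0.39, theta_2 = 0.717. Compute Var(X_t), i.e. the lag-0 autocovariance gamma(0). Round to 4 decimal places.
\gamma(0) = 4.9986

For an MA(q) process X_t = eps_t + sum_i theta_i eps_{t-i} with
Var(eps_t) = sigma^2, the variance is
  gamma(0) = sigma^2 * (1 + sum_i theta_i^2).
  sum_i theta_i^2 = (-0.39)^2 + (0.717)^2 = 0.1521 + 0.514089 = 0.666189.
  gamma(0) = 3 * (1 + 0.666189) = 3 * 1.666189 = 4.998567, which rounds to 4.9986.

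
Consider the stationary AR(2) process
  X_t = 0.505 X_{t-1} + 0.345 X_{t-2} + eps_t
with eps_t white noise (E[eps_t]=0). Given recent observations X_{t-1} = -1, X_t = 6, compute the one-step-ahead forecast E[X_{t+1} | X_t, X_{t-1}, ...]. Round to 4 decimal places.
E[X_{t+1} \mid \mathcal F_t] = 2.6850

For an AR(p) model X_t = c + sum_i phi_i X_{t-i} + eps_t, the
one-step-ahead conditional mean is
  E[X_{t+1} | X_t, ...] = c + sum_i phi_i X_{t+1-i}.
Substitute known values:
  E[X_{t+1} | ...] = (0.505) * (6) + (0.345) * (-1)
                   = 2.6850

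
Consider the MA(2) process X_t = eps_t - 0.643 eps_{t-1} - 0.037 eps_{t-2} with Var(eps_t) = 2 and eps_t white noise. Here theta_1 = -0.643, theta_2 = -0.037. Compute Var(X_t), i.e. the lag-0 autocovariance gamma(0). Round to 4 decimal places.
\gamma(0) = 2.8296

For an MA(q) process X_t = eps_t + sum_i theta_i eps_{t-i} with
Var(eps_t) = sigma^2, the variance is
  gamma(0) = sigma^2 * (1 + sum_i theta_i^2).
  sum_i theta_i^2 = (-0.643)^2 + (-0.037)^2 = 0.413449 + 0.001369 = 0.414818.
  gamma(0) = 2 * (1 + 0.414818) = 2 * 1.414818 = 2.829636, which rounds to 2.8296.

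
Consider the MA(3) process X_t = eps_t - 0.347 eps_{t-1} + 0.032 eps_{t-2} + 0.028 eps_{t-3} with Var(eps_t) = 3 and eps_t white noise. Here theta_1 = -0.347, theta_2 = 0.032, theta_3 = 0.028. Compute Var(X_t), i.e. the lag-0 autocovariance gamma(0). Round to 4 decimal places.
\gamma(0) = 3.3667

For an MA(q) process X_t = eps_t + sum_i theta_i eps_{t-i} with
Var(eps_t) = sigma^2, the variance is
  gamma(0) = sigma^2 * (1 + sum_i theta_i^2).
  sum_i theta_i^2 = (-0.347)^2 + (0.032)^2 + (0.028)^2 = 0.120409 + 0.001024 + 0.000784 = 0.122217.
  gamma(0) = 3 * (1 + 0.122217) = 3 * 1.122217 = 3.366651, which rounds to 3.3667.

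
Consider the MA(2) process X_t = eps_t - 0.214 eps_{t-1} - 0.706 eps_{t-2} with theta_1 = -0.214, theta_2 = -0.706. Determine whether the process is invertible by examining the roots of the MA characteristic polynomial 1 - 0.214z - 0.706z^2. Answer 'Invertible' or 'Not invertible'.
\text{Invertible}

The MA(q) characteristic polynomial is P(z) = 1 - 0.214z - 0.706z^2.
Invertibility requires all roots to lie outside the unit circle, i.e. |z| > 1 for every root.
Set 1 + (-0.214) z + (-0.706) z^2 = 0, i.e. a z^2 + b z + c = 0 with a = -0.706, b = -0.214, c = 1.
Discriminant D = b^2 - 4ac = (-0.214)^2 - 4*(-0.706)*1 = 0.045796 - (-2.824) = 2.869796.
D >= 0, so the roots are real: z = (-b +/- sqrt(D)) / (2a) = (0.214 +/- 1.694047) / (-1.412).
  z_1 = (0.214 + 1.694047) / (-1.412) = -1.3513,   |z_1| = 1.3513.
  z_2 = (0.214 - 1.694047) / (-1.412) = 1.0482,   |z_2| = 1.0482.
Moduli of all roots: 1.3513, 1.0482.
All moduli strictly greater than 1? Yes.
Verdict: Invertible.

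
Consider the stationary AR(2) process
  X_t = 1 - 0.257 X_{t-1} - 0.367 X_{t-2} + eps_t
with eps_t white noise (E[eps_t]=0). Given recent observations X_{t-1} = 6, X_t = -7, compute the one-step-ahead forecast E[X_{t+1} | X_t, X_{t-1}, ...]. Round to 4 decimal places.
E[X_{t+1} \mid \mathcal F_t] = 0.5970

For an AR(p) model X_t = c + sum_i phi_i X_{t-i} + eps_t, the
one-step-ahead conditional mean is
  E[X_{t+1} | X_t, ...] = c + sum_i phi_i X_{t+1-i}.
Substitute known values:
  E[X_{t+1} | ...] = 1 + (-0.257) * (-7) + (-0.367) * (6)
                   = 0.5970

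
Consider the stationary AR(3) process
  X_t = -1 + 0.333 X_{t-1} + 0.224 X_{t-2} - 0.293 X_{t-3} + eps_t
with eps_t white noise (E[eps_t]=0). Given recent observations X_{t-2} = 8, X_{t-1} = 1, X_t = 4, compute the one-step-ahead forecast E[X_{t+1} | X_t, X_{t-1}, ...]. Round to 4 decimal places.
E[X_{t+1} \mid \mathcal F_t] = -1.7880

For an AR(p) model X_t = c + sum_i phi_i X_{t-i} + eps_t, the
one-step-ahead conditional mean is
  E[X_{t+1} | X_t, ...] = c + sum_i phi_i X_{t+1-i}.
Substitute known values:
  E[X_{t+1} | ...] = -1 + (0.333) * (4) + (0.224) * (1) + (-0.293) * (8)
                   = -1.7880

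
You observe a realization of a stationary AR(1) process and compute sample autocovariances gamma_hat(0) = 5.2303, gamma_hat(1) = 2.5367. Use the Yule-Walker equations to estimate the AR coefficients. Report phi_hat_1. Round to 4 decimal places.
\hat\phi_{1} = 0.4850

The Yule-Walker equations for an AR(p) process read, in matrix form,
  Gamma_p phi = r_p,   with   (Gamma_p)_{ij} = gamma(|i - j|),
                       (r_p)_i = gamma(i),   i,j = 1..p.
Substitute the sample gammas (Toeplitz matrix and right-hand side of size 1):
  Gamma_p = [[5.2303]]
  r_p     = [2.5367]
With p = 1 this is the single equation gamma(0) phi_1 = gamma(1):
  phi_hat_1 = gamma(1) / gamma(0) = 2.5367 / 5.2303 = 0.4850.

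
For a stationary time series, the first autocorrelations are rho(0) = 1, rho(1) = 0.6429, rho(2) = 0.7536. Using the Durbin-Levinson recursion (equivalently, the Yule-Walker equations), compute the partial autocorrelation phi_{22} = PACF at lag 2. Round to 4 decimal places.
\phi_{22} = 0.5800

The PACF at lag k is phi_{kk}, the last component of the solution
to the Yule-Walker system G_k phi = r_k where
  (G_k)_{ij} = rho(|i - j|), (r_k)_i = rho(i), i,j = 1..k.
Equivalently, Durbin-Levinson gives phi_{kk} iteratively:
  phi_{11} = rho(1)
  phi_{kk} = [rho(k) - sum_{j=1..k-1} phi_{k-1,j} rho(k-j)]
            / [1 - sum_{j=1..k-1} phi_{k-1,j} rho(j)],
  phi_{k,j} = phi_{k-1,j} - phi_{kk} phi_{k-1,k-j},  j = 1..k-1.
Step k = 1:
  phi_11 = rho(1) = 0.6429.
Step k = 2:
  phi_22 = [rho(2) - phi_11 rho(1)] / [1 - phi_11 rho(1)] = [0.7536 - (0.6429)(0.6429)] / [1 - (0.6429)(0.6429)]
         = 0.34027959 / 0.58667959 = 0.58.
Therefore phi_{22} = 0.5800.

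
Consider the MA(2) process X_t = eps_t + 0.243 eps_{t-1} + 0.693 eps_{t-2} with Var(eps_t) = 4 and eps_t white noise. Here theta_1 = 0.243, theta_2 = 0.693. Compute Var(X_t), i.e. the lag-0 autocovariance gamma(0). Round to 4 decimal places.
\gamma(0) = 6.1572

For an MA(q) process X_t = eps_t + sum_i theta_i eps_{t-i} with
Var(eps_t) = sigma^2, the variance is
  gamma(0) = sigma^2 * (1 + sum_i theta_i^2).
  sum_i theta_i^2 = (0.243)^2 + (0.693)^2 = 0.059049 + 0.480249 = 0.539298.
  gamma(0) = 4 * (1 + 0.539298) = 4 * 1.539298 = 6.157192, which rounds to 6.1572.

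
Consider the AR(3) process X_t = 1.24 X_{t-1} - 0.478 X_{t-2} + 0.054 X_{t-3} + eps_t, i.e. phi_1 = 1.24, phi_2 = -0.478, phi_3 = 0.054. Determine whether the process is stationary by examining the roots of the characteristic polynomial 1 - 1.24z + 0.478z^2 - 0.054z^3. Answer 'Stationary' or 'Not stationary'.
\text{Stationary}

The AR(p) characteristic polynomial is P(z) = 1 - 1.24z + 0.478z^2 - 0.054z^3.
Stationarity requires all roots to lie outside the unit circle, i.e. |z| > 1 for every root.
Degree 3: look for a simple real root z0 first, then factor out (1 - z/z0) and solve the remaining quadratic.
Testing z0 = 5: P(5) = 1 + (-1.24)(5) + (0.478)(5)^2 + (-0.054)(5)^3
  = 1 + (-6.2) + (11.95) + (-6.75) = 0.  So z_0 = 5 is a root, |z_0| = 5.
Divide out the factor (1 - 0.2 z) = (1 - z/z0) (since 1/z0 = 0.2):
  P(z) = (1 - 0.2 z)(1 + (-1.04) z + (0.27) z^2)
  [check: z-coef -1.04 - (0.2) = -1.24; z^2-coef 0.27 - (0.2)(-1.04) = 0.478; z^3-coef -(0.2)(0.27) = -0.054.]
Remaining roots from the quadratic factor 1 + (-1.04) z + (0.27) z^2:
  Set 1 + (-1.04) z + (0.27) z^2 = 0, i.e. a z^2 + b z + c = 0 with a = 0.27, b = -1.04, c = 1.
  Discriminant D = b^2 - 4ac = (-1.04)^2 - 4*(0.27)*1 = 1.0816 - (1.08) = 0.0016.
  D >= 0, so the roots are real: z = (-b +/- sqrt(D)) / (2a) = (1.04 +/- 0.04) / (0.54).
    z_1 = (1.04 + 0.04) / (0.54) = 2,   |z_1| = 2.
    z_2 = (1.04 - 0.04) / (0.54) = 1.8519,   |z_2| = 1.8519.
Moduli of all roots: 5.0000, 2.0000, 1.8519.
All moduli strictly greater than 1? Yes.
Verdict: Stationary.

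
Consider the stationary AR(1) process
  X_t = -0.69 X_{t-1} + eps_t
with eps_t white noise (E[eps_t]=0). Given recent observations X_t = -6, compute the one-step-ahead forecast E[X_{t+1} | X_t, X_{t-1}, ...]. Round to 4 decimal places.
E[X_{t+1} \mid \mathcal F_t] = 4.1400

For an AR(p) model X_t = c + sum_i phi_i X_{t-i} + eps_t, the
one-step-ahead conditional mean is
  E[X_{t+1} | X_t, ...] = c + sum_i phi_i X_{t+1-i}.
Substitute known values:
  E[X_{t+1} | ...] = (-0.69) * (-6)
                   = 4.1400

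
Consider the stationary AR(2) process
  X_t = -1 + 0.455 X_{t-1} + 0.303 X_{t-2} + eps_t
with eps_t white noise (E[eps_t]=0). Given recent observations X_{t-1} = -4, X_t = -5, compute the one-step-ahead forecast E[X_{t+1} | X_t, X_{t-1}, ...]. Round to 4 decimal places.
E[X_{t+1} \mid \mathcal F_t] = -4.4870

For an AR(p) model X_t = c + sum_i phi_i X_{t-i} + eps_t, the
one-step-ahead conditional mean is
  E[X_{t+1} | X_t, ...] = c + sum_i phi_i X_{t+1-i}.
Substitute known values:
  E[X_{t+1} | ...] = -1 + (0.455) * (-5) + (0.303) * (-4)
                   = -4.4870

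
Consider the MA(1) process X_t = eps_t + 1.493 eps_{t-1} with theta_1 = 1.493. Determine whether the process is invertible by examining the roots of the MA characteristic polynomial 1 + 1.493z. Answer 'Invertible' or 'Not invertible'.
\text{Not invertible}

The MA(q) characteristic polynomial is P(z) = 1 + 1.493z.
Invertibility requires all roots to lie outside the unit circle, i.e. |z| > 1 for every root.
This is linear in z: 1 + (1.493) z = 0  =>  z = -1/(1.493) = -0.669792,  |z| = 0.669792.
Moduli of all roots: 0.6698.
All moduli strictly greater than 1? No.
Verdict: Not invertible.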